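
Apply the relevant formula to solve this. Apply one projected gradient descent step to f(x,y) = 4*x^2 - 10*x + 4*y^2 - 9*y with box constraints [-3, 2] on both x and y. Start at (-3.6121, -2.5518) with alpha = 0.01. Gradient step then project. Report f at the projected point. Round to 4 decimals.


Step 1: Compute gradient at (-3.6121, -2.5518).
grad_x = 2*4*-3.6121 - 10 = -38.8968
grad_y = 2*4*-2.5518 - 9 = -29.4144
Step 2: Gradient step.
x_raw = -3.6121 - 0.01*-38.8968 = -3.2231
y_raw = -2.5518 - 0.01*-29.4144 = -2.2577
Step 3: Project onto [-3, 2].
x_proj = clip(-3.2231) = -3.0
y_proj = clip(-2.2577) = -2.2577
Step 4: Evaluate f.
f(-3.0, -2.2577) = 106.7069


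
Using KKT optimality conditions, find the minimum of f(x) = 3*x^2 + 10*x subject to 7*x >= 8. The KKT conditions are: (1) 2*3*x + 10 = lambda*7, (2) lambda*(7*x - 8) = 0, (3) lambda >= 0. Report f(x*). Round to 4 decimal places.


Step 1: Try lambda = 0 (constraint inactive).
x_unc = -10/(2*3) = -1.6667
Check: 7*-1.6667 = -11.6669 < 8 -- violated!
Step 2: Constraint must be active: 7*x = 8
x* = 8/7 = 1.1429 (rounded; the exact value 8/7 is used below)
lambda = (2*3*(8/7) + 10)/7 = 2.4082
Step 3: Compute optimal value.
f(x*) = 3*(8/7)^2 + 10*(8/7) = 15.3469


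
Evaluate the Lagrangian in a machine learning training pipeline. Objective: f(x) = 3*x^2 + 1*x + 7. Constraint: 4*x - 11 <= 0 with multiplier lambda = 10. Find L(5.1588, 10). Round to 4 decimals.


Step 1: Evaluate f(x).
f(5.1588) = 3*5.1588^2 + 1*5.1588 + 7 = 91.9985
Step 2: Evaluate g(x).
g(5.1588) = 4*5.1588 - 11 = 9.6352
Step 3: Compute Lagrangian.
L = 91.9985 + 10*9.6352 = 188.3505


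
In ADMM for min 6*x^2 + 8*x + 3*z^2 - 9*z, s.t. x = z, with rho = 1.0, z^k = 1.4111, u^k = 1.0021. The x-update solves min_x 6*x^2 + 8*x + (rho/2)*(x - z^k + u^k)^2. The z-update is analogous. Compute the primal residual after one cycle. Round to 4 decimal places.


ADMM iteration with rho = 1.0, z^k = 1.4111, u^k = 1.0021
Step 1: x-update.
Minimize 6*x^2 + 8*x + (1.0/2)*(x - 1.4111 + 1.0021)^2
FOC: (2*6 + 1.0)*x = -8 + 1.0*(1.4111 - 1.0021)
x^{k+1} = -0.5839
Step 2: z-update.
Minimize 3*z^2 - 9*z + (1.0/2)*(-0.5839 - z + 1.0021)^2
FOC: (2*3 + 1.0)*z = 9 + 1.0*(-0.5839 + 1.0021)
z^{k+1} = 1.3455
Step 3: u-update.
u^{k+1} = 1.0021 - 0.5839 - 1.3455 = -0.9273
Step 4: Primal residual = |-0.5839 - 1.3455| = 1.9294


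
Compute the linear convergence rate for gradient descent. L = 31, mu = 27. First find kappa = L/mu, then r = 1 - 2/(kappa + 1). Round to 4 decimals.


Step 1: Compute the condition number.
kappa = L/mu = 31/27 = 1.1481
Step 2: Compute the convergence rate.
r = 1 - 2/(kappa + 1) = 1 - 2*mu/(L + mu) = (L - mu)/(L + mu) = 4/58 = 0.069


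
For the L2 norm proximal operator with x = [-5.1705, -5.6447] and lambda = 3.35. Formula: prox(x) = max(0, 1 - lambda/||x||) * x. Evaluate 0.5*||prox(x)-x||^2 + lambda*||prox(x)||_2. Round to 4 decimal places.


Step 1: Compute ||x||.
||x|| = 7.6548
Step 2: Compute scaling factor.
scale = max(0, 1 - 3.35/7.6548) = 0.5624
Step 3: prox(x) = [-2.9077, -3.1744]
||prox(x)|| = 4.3048
Step 4: Proximal objective.
0.5*||prox-x||^2 = 5.6113
lambda*||prox|| = 14.4211
Total = 20.0325


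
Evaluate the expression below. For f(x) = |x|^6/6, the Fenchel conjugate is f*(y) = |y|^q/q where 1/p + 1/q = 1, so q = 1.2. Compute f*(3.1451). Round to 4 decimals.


The conjugate exponent q satisfies 1/p + 1/q = 1.
p = 6, so q = 6/(6 - 1) = 1.2
|y|^q = 3.1451^1.2 = 3.9551
f*(3.1451) = 3.9551 / 1.2 = 3.2959


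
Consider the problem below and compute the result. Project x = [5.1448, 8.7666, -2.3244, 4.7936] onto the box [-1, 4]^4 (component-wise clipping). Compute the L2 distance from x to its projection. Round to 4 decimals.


Project each component onto [-1, 4].
clip(5.1448) = 4.0, clip(8.7666) = 4.0, clip(-2.3244) = -1.0, clip(4.7936) = 4.0
Projection = [4.0, 4.0, -1.0, 4.0]
Squared diffs: [1.3106, 22.7205, 1.754, 0.6298]
Distance = sqrt(26.4149) = 5.1395


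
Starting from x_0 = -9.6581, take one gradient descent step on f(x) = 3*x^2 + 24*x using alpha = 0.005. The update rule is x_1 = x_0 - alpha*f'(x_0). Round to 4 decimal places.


We compute the gradient at x_0 and apply the update.
f'(x) = 6*x + 24
f'(-9.6581) = 6*-9.6581 + 24 = -33.9486
x_1 = -9.6581 - 0.005*-33.9486 = -9.4884


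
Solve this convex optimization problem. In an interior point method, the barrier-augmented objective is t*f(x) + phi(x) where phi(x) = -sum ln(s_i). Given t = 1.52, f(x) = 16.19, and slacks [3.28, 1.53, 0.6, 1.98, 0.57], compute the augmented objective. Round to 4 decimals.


Step 1: Compute log-barrier.
ln values: [1.1878, 0.4253, -0.5108, 0.6831, -0.5621]
phi = -(1.1878 + 0.4253 - 0.5108 + 0.6831 - 0.5621) = -1.2233
Step 2: Compute augmented objective.
t*f(x) = 1.52*16.19 = 24.6088
Total = 24.6088 - 1.2233 = 23.3855


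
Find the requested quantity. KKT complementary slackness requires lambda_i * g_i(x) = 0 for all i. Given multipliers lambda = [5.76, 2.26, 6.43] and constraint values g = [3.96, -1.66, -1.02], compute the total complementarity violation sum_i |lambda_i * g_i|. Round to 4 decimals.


KKT complementary slackness check:
lambda_1 * g_1 = 5.76 * 3.96 = 22.8096
lambda_2 * g_2 = 2.26 * -1.66 = -3.7516
lambda_3 * g_3 = 6.43 * -1.02 = -6.5586
Total violation = 22.8096 + 3.7516 + 6.5586 = 33.1198


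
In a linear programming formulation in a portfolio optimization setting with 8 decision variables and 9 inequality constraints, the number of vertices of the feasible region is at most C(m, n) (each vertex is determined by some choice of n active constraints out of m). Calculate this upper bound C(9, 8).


Each vertex corresponds to some choice of n active constraints out of m, so the number of vertices is at most C(m, n) = m! / (n!(m-n)!).
m = 9, n = 8
Numerator: 9 * 8 * 7 * 6 * 5 * 4 * 3 * 2
Denominator: 8! = 40320
C(9, 8) = 9


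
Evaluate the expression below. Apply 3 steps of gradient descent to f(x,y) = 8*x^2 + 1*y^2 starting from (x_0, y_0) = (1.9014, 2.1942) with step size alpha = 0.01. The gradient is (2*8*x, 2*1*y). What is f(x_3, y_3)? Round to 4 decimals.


Gradient descent on f(x,y) = 8*x^2 + 1*y^2.
Starting point: (1.9014, 2.1942), alpha = 0.01
Step 1: grad_x = 2*8*1.9014 = 30.4224, grad_y = 2*1*2.1942 = 4.3884
  x_1 = 1.9014 - 0.01*30.4224 = 1.5972
  y_1 = 2.1942 - 0.01*4.3884 = 2.1503
Step 2: grad_x = 2*8*1.5972 = 25.5548, grad_y = 2*1*2.1503 = 4.3006
  x_2 = 1.5972 - 0.01*25.5548 = 1.3416
  y_2 = 2.1503 - 0.01*4.3006 = 2.1073
Step 3: grad_x = 2*8*1.3416 = 21.466, grad_y = 2*1*2.1073 = 4.2146
  x_3 = 1.3416 - 0.01*21.466 = 1.127
  y_3 = 2.1073 - 0.01*4.2146 = 2.0652
f(1.127, 2.0652) = 8*1.127^2 + 1*2.0652^2 = 14.4253


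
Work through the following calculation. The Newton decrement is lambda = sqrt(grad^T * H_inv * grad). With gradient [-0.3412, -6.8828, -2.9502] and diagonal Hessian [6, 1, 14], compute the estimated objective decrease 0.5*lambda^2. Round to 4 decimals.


Step 1: H is diagonal, so H^(-1) * g = [-0.0569, -6.8828, -0.2107].
Step 2: g^T H^(-1) g = sum_i g_i^2 / H_ii
  = (-0.3412)^2/6 + (-6.8828)^2/1 + (-2.9502)^2/14
  = 0.0194 + 47.3729 + 0.6217 = 48.014
Step 3: Objective decrease = 0.5 * g^T H^(-1) g = 24.007


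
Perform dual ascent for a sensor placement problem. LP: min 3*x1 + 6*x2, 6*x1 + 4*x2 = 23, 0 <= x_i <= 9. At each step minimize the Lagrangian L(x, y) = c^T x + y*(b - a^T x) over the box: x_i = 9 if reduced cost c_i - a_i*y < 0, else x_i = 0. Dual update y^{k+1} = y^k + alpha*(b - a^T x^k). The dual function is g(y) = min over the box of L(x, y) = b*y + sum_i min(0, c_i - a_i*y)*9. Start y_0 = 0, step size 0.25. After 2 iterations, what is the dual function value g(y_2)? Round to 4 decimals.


Dual ascent for LP: min 3*x1 + 6*x2, 6*x1 + 4*x2 = 23, 0 <= x_i <= 9
Step 1: y^k = 0.0, reduced costs: (3.0, 6.0)
  x^k = (0.0, 0.0), subgradient = b - a^T x = 23.0
  y^{k+1} = 0.0 + 0.25*23.0 = 5.75
Step 2: y^k = 5.75, reduced costs: (-31.5, -17.0)
  x^k = (9.0, 9.0), subgradient = b - a^T x = -67.0
  y^{k+1} = 5.75 + 0.25*-67.0 = -11.0
Dual objective at y_2 = -11.0: reduced costs (69.0, 50.0), box minimizer x = (0.0, 0.0)
g(y_2) = b*y + (c1 - a1*y)*x1 + (c2 - a2*y)*x2 = 23*(-11.0) + 69.0*0.0 + 50.0*0.0 = -253.0 + 0.0 + 0.0 = -253.0


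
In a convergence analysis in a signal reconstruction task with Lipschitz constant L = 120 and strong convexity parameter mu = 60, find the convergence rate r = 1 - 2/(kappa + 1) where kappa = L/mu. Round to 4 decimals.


Step 1: Compute the condition number.
kappa = L/mu = 120/60 = 2.0
Step 2: Compute the convergence rate.
r = 1 - 2/(kappa + 1) = 1 - 2*mu/(L + mu) = (L - mu)/(L + mu) = 60/180 = 0.3333


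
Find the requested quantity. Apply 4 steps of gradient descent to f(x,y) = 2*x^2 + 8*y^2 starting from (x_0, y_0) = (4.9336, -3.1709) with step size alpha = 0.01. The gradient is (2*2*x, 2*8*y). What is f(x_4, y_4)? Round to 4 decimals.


Gradient descent on f(x,y) = 2*x^2 + 8*y^2.
Starting point: (4.9336, -3.1709), alpha = 0.01
Step 1: grad_x = 2*2*4.9336 = 19.7344, grad_y = 2*8*-3.1709 = -50.7344
  x_1 = 4.9336 - 0.01*19.7344 = 4.7363
  y_1 = -3.1709 - 0.01*-50.7344 = -2.6636
Step 2: grad_x = 2*2*4.7363 = 18.945, grad_y = 2*8*-2.6636 = -42.6169
  x_2 = 4.7363 - 0.01*18.945 = 4.5468
  y_2 = -2.6636 - 0.01*-42.6169 = -2.2374
Step 3: grad_x = 2*2*4.5468 = 18.1872, grad_y = 2*8*-2.2374 = -35.7982
  x_3 = 4.5468 - 0.01*18.1872 = 4.3649
  y_3 = -2.2374 - 0.01*-35.7982 = -1.8794
Step 4: grad_x = 2*2*4.3649 = 17.4597, grad_y = 2*8*-1.8794 = -30.0705
  x_4 = 4.3649 - 0.01*17.4597 = 4.1903
  y_4 = -1.8794 - 0.01*-30.0705 = -1.5787
f(4.1903, -1.5787) = 2*4.1903^2 + 8*(-1.5787)^2 = 55.0562


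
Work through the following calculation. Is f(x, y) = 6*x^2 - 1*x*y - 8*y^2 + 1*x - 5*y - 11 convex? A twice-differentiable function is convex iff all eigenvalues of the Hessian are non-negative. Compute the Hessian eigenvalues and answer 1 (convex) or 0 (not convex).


The Hessian of f(x,y) = 6*x^2 - 1*x*y - 8*y^2 + 1*x - 5*y - 11 is:
H = [[12, -1], [-1, -16]]
Trace = 12 - 16 = -4
Determinant = 12*-16 - (-1)^2 = -193
Discriminant = (-4)^2 - 4*-193 = 788.0
Eigenvalues: lambda_1 = -16.0357, lambda_2 = 12.0357
The function is not convex.

0


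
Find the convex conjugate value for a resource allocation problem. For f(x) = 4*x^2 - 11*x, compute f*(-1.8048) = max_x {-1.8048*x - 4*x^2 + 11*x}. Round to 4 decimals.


f*(y) = sup_x {y*x - a*x^2 - b*x} = sup_x {(y-b)*x - a*x^2}
FOC: (y - b) - 2a*x = 0 => x* = (y - b)/(2a)
x* = (-1.8048 + 11)/(2*4) = 1.1494
f*(-1.8048) = (y-b)^2/(4a) = (-1.8048 + 11)^2/(4*4)
= 84.5517/16 = 5.2845


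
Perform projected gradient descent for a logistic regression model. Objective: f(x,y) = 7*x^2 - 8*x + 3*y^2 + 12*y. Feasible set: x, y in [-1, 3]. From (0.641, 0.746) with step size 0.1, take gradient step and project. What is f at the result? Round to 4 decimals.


Step 1: Compute gradient at (0.641, 0.746).
grad_x = 2*7*0.641 - 8 = 0.974
grad_y = 2*3*0.746 + 12 = 16.476
Step 2: Gradient step.
x_raw = 0.641 - 0.1*0.974 = 0.5436
y_raw = 0.746 - 0.1*16.476 = -0.9016
Step 3: Project onto [-1, 3].
x_proj = clip(0.5436) = 0.5436
y_proj = clip(-0.9016) = -0.9016
Step 4: Evaluate f.
f(0.5436, -0.9016) = -10.6608


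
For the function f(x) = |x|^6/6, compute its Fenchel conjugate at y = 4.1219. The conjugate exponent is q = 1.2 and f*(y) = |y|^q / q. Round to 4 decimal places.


The conjugate exponent q satisfies 1/p + 1/q = 1.
p = 6, so q = 6/(6 - 1) = 1.2
|y|^q = 4.1219^1.2 = 5.4716
f*(4.1219) = 5.4716 / 1.2 = 4.5597


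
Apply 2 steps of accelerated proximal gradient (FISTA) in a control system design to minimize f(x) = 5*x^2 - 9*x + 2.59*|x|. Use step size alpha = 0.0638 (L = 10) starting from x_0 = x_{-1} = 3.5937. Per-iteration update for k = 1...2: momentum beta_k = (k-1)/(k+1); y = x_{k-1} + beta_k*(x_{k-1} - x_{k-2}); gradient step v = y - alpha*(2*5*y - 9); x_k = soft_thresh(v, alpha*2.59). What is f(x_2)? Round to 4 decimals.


FISTA on f(x) = 5*x^2 - 9*x + 2.59*|x|
L = 10, alpha = 0.0638
Iteration 1: beta = 0.0, y = 3.5937 + 0.0*(3.5937 - 3.5937) = 3.5937
  grad(y) = 26.937, v = y - alpha*grad = 1.8751
  prox(v) = soft_thresh(1.8751, 0.1652) = 1.7099
Iteration 2: beta = 0.3333, y = 1.7099 + 0.3333*(1.7099 - 3.5937) = 1.0819
  grad(y) = 1.8194, v = y - alpha*grad = 0.9659
  prox(v) = soft_thresh(0.9659, 0.1652) = 0.8006
f(x_2) = 5*0.8006^2 - 9*0.8006 + 2.59*|0.8006| = -1.927


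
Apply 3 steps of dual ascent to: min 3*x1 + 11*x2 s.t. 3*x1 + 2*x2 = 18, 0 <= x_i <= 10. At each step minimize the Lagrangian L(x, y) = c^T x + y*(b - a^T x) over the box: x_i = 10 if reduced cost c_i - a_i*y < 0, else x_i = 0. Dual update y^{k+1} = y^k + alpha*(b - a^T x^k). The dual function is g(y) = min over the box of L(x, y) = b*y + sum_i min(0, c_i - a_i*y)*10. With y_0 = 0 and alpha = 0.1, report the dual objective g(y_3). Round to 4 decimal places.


Dual ascent for LP: min 3*x1 + 11*x2, 3*x1 + 2*x2 = 18, 0 <= x_i <= 10
Step 1: y^k = 0.0, reduced costs: (3.0, 11.0)
  x^k = (0.0, 0.0), subgradient = b - a^T x = 18.0
  y^{k+1} = 0.0 + 0.1*18.0 = 1.8
Step 2: y^k = 1.8, reduced costs: (-2.4, 7.4)
  x^k = (10.0, 0.0), subgradient = b - a^T x = -12.0
  y^{k+1} = 1.8 + 0.1*-12.0 = 0.6
Step 3: y^k = 0.6, reduced costs: (1.2, 9.8)
  x^k = (0.0, 0.0), subgradient = b - a^T x = 18.0
  y^{k+1} = 0.6 + 0.1*18.0 = 2.4
Dual objective at y_3 = 2.4: reduced costs (-4.2, 6.2), box minimizer x = (10.0, 0.0)
g(y_3) = b*y + (c1 - a1*y)*x1 + (c2 - a2*y)*x2 = 18*2.4 + (-4.2)*10.0 + 6.2*0.0 = 43.2 - 42.0 + 0.0 = 1.2


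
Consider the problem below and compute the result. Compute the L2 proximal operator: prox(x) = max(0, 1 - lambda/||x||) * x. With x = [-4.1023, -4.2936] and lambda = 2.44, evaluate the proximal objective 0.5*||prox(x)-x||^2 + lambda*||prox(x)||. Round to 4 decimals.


Step 1: Compute ||x||.
||x|| = 5.9383
Step 2: Compute scaling factor.
scale = max(0, 1 - 2.44/5.9383) = 0.5891
Step 3: prox(x) = [-2.4167, -2.5294]
||prox(x)|| = 3.4983
Step 4: Proximal objective.
0.5*||prox-x||^2 = 2.9768
lambda*||prox|| = 8.5359
Total = 11.5127


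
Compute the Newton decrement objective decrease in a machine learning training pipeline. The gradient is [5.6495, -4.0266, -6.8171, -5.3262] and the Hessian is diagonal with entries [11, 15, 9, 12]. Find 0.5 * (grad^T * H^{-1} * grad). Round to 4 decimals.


Step 1: H is diagonal, so H^(-1) * g = [0.5136, -0.2684, -0.7575, -0.4439].
Step 2: g^T H^(-1) g = sum_i g_i^2 / H_ii
  = (5.6495)^2/11 + (-4.0266)^2/15 + (-6.8171)^2/9 + (-5.3262)^2/12
  = 2.9015 + 1.0809 + 5.1637 + 2.364 = 11.5101
Step 3: Objective decrease = 0.5 * g^T H^(-1) g = 5.7551


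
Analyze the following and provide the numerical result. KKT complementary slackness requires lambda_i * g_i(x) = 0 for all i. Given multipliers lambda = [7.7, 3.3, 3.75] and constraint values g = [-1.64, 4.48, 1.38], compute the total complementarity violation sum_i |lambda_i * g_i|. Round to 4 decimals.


KKT complementary slackness check:
lambda_1 * g_1 = 7.7 * -1.64 = -12.628
lambda_2 * g_2 = 3.3 * 4.48 = 14.784
lambda_3 * g_3 = 3.75 * 1.38 = 5.175
Total violation = 12.628 + 14.784 + 5.175 = 32.587


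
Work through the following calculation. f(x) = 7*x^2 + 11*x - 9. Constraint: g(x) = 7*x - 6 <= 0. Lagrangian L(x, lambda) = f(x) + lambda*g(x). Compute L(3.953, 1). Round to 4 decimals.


Step 1: Evaluate f(x).
f(3.953) = 7*3.953^2 + 11*3.953 - 9 = 143.8665
Step 2: Evaluate g(x).
g(3.953) = 7*3.953 - 6 = 21.671
Step 3: Compute Lagrangian.
L = 143.8665 + 1*21.671 = 165.5375


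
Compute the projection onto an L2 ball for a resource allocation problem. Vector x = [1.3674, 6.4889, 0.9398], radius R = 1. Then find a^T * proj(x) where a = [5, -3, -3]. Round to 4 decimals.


Step 1: Compute ||x|| (intermediates to 6 decimals).
||x|| = sqrt(1.3674^2 + 6.4889^2 + 0.9398^2) = 6.697673
Step 2: Project.
Since ||x|| > R, scale = R/||x|| = 1/6.697673 = 0.149306, proj(x) = scale * x
proj(x) = [0.204161, 0.968832, 0.140318]
Step 3: Dot product.
a^T * proj(x) = 5*0.204161 - 3*0.968832 - 3*0.140318 = -2.3066


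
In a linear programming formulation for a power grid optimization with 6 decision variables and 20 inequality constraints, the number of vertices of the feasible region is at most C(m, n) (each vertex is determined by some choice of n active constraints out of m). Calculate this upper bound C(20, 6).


Each vertex corresponds to some choice of n active constraints out of m, so the number of vertices is at most C(m, n) = m! / (n!(m-n)!).
m = 20, n = 6
Numerator: 20 * 19 * 18 * 17 * 16 * 15
Denominator: 6! = 720
C(20, 6) = 38760


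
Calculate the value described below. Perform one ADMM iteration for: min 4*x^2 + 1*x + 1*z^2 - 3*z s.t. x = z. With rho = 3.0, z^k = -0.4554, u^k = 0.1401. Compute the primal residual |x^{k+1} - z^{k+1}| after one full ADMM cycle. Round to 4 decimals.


ADMM iteration with rho = 3.0, z^k = -0.4554, u^k = 0.1401
Step 1: x-update.
Minimize 4*x^2 + 1*x + (3.0/2)*(x + 0.4554 + 0.1401)^2
FOC: (2*4 + 3.0)*x = -1 + 3.0*(-0.4554 - 0.1401)
x^{k+1} = -0.2533
Step 2: z-update.
Minimize 1*z^2 - 3*z + (3.0/2)*(-0.2533 - z + 0.1401)^2
FOC: (2*1 + 3.0)*z = 3 + 3.0*(-0.2533 + 0.1401)
z^{k+1} = 0.5321
Step 3: u-update.
u^{k+1} = 0.1401 - 0.2533 - 0.5321 = -0.6453
Step 4: Primal residual = |-0.2533 - 0.5321| = 0.7854


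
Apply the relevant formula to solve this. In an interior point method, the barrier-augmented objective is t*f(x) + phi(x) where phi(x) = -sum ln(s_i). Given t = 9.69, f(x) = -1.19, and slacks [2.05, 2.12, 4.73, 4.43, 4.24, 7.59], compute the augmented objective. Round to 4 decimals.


Step 1: Compute log-barrier.
ln values: [0.7178, 0.7514, 1.5539, 1.4884, 1.4446, 2.0268]
phi = -(0.7178 + 0.7514 + 1.5539 + 1.4884 + 1.4446 + 2.0268) = -7.983
Step 2: Compute augmented objective.
t*f(x) = 9.69*-1.19 = -11.5311
Total = -11.5311 - 7.983 = -19.5141


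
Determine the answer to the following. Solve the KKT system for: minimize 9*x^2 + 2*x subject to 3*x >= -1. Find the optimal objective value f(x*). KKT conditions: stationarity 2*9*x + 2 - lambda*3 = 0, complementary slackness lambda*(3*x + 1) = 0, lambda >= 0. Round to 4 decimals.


Step 1: Try lambda = 0 (constraint inactive).
Stationarity: 2*9*x + 2 = 0
x* = -2/(2*9) = -1/9 = -0.1111 (rounded; the exact value -1/9 is used below)
Check constraint: 3*-0.1111 = -0.3333 >= -1 -- satisfied.
Step 2: Compute optimal value.
f(x*) = 9*(-1/9)^2 + 2*(-1/9) = -0.1111


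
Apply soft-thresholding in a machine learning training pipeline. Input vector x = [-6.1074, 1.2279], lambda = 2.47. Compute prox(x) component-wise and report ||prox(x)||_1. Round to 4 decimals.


Soft-thresholding with lambda = 2.47:
prox(-6.1074) = sign(-6.1074)*max(|-6.1074| - 2.47, 0) = -3.6374
prox(1.2279) = sign(1.2279)*max(|1.2279| - 2.47, 0) = 0.0
prox(x) = [-3.6374, 0.0]
||prox(x)||_1 = 3.6374 + 0.0 = 3.6374


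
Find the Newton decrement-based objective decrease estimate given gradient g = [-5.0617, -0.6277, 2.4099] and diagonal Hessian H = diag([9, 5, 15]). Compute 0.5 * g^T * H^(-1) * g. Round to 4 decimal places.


Step 1: H is diagonal, so H^(-1) * g = [-0.5624, -0.1255, 0.1607].
Step 2: g^T H^(-1) g = sum_i g_i^2 / H_ii
  = (-5.0617)^2/9 + (-0.6277)^2/5 + (2.4099)^2/15
  = 2.8468 + 0.0788 + 0.3872 = 3.3127
Step 3: Objective decrease = 0.5 * g^T H^(-1) g = 1.6564


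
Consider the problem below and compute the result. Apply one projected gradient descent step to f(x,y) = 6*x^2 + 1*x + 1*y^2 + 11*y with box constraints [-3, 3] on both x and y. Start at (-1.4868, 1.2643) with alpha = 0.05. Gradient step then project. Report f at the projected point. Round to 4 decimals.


Step 1: Compute gradient at (-1.4868, 1.2643).
grad_x = 2*6*-1.4868 + 1 = -16.8416
grad_y = 2*1*1.2643 + 11 = 13.5286
Step 2: Gradient step.
x_raw = -1.4868 - 0.05*-16.8416 = -0.6447
y_raw = 1.2643 - 0.05*13.5286 = 0.5879
Step 3: Project onto [-3, 3].
x_proj = clip(-0.6447) = -0.6447
y_proj = clip(0.5879) = 0.5879
Step 4: Evaluate f.
f(-0.6447, 0.5879) = 8.6614


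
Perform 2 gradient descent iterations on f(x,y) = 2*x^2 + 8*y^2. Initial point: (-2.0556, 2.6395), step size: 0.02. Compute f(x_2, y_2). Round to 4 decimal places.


Gradient descent on f(x,y) = 2*x^2 + 8*y^2.
Starting point: (-2.0556, 2.6395), alpha = 0.02
Step 1: grad_x = 2*2*-2.0556 = -8.2224, grad_y = 2*8*2.6395 = 42.232
  x_1 = -2.0556 - 0.02*-8.2224 = -1.8912
  y_1 = 2.6395 - 0.02*42.232 = 1.7949
Step 2: grad_x = 2*2*-1.8912 = -7.5646, grad_y = 2*8*1.7949 = 28.7178
  x_2 = -1.8912 - 0.02*-7.5646 = -1.7399
  y_2 = 1.7949 - 0.02*28.7178 = 1.2205
f(-1.7399, 1.2205) = 2*(-1.7399)^2 + 8*1.2205^2 = 17.9713


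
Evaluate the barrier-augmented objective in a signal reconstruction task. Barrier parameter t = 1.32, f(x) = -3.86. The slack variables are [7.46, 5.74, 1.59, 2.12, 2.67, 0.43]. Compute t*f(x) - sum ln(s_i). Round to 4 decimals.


Step 1: Compute log-barrier.
ln values: [2.0096, 1.7475, 0.4637, 0.7514, 0.9821, -0.844]
phi = -(2.0096 + 1.7475 + 0.4637 + 0.7514 + 0.9821 - 0.844) = -5.1103
Step 2: Compute augmented objective.
t*f(x) = 1.32*-3.86 = -5.0952
Total = -5.0952 - 5.1103 = -10.2055


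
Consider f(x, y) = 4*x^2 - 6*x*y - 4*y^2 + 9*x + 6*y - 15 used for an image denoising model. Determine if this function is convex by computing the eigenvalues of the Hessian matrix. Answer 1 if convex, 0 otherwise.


The Hessian of f(x,y) = 4*x^2 - 6*x*y - 4*y^2 + 9*x + 6*y - 15 is:
H = [[8, -6], [-6, -8]]
Trace = 8 - 8 = 0
Determinant = 8*-8 - (-6)^2 = -100
Discriminant = (0)^2 - 4*-100 = 400.0
Eigenvalues: lambda_1 = -10.0, lambda_2 = 10.0
The function is not convex.

0


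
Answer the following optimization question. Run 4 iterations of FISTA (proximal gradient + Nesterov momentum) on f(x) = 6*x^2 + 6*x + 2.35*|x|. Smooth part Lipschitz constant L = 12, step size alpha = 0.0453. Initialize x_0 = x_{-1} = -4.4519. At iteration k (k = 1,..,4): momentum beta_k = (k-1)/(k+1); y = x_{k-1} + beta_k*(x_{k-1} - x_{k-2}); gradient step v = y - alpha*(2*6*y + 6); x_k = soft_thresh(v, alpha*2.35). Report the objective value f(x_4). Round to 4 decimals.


FISTA on f(x) = 6*x^2 + 6*x + 2.35*|x|
L = 12, alpha = 0.0453
Iteration 1: beta = 0.0, y = -4.4519 + 0.0*(-4.4519 + 4.4519) = -4.4519
  grad(y) = -47.4228, v = y - alpha*grad = -2.3036
  prox(v) = soft_thresh(-2.3036, 0.1065) = -2.1972
Iteration 2: beta = 0.3333, y = -2.1972 + 0.3333*(-2.1972 + 4.4519) = -1.4456
  grad(y) = -11.3475, v = y - alpha*grad = -0.9316
  prox(v) = soft_thresh(-0.9316, 0.1065) = -0.8251
Iteration 3: beta = 0.5, y = -0.8251 + 0.5*(-0.8251 + 2.1972) = -0.1391
  grad(y) = 4.3309, v = y - alpha*grad = -0.3353
  prox(v) = soft_thresh(-0.3353, 0.1065) = -0.2288
Iteration 4: beta = 0.6, y = -0.2288 + 0.6*(-0.2288 + 0.8251) = 0.129
  grad(y) = 7.5474, v = y - alpha*grad = -0.2129
  prox(v) = soft_thresh(-0.2129, 0.1065) = -0.1065
f(x_4) = 6*(-0.1065)^2 + 6*(-0.1065) + 2.35*|-0.1065| = -0.3207


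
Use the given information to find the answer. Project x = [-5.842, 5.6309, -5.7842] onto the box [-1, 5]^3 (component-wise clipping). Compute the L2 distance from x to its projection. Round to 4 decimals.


Project each component onto [-1, 5].
clip(-5.842) = -1.0, clip(5.6309) = 5.0, clip(-5.7842) = -1.0
Projection = [-1.0, 5.0, -1.0]
Squared diffs: [23.445, 0.398, 22.8886]
Distance = sqrt(46.7316) = 6.836


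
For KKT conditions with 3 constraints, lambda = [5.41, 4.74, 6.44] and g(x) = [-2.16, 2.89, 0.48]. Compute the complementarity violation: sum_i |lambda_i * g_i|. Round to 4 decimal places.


KKT complementary slackness check:
lambda_1 * g_1 = 5.41 * -2.16 = -11.6856
lambda_2 * g_2 = 4.74 * 2.89 = 13.6986
lambda_3 * g_3 = 6.44 * 0.48 = 3.0912
Total violation = 11.6856 + 13.6986 + 3.0912 = 28.4754


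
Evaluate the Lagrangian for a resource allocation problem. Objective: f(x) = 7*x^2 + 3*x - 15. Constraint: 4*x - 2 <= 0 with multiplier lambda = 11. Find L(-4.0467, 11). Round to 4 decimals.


Step 1: Evaluate f(x).
f(-4.0467) = 7*(-4.0467)^2 + 3*(-4.0467) - 15 = 87.4904
Step 2: Evaluate g(x).
g(-4.0467) = 4*-4.0467 - 2 = -18.1868
Step 3: Compute Lagrangian.
L = 87.4904 + 11*-18.1868 = -112.5644


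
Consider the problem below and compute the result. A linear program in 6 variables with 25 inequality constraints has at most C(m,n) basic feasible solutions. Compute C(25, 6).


Each vertex corresponds to some choice of n active constraints out of m, so the number of vertices is at most C(m, n) = m! / (n!(m-n)!).
m = 25, n = 6
Numerator: 25 * 24 * 23 * 22 * 21 * 20
Denominator: 6! = 720
C(25, 6) = 177100


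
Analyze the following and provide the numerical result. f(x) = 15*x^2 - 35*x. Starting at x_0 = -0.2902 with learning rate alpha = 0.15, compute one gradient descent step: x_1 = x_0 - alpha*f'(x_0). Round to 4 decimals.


We compute the gradient at x_0 and apply the update.
f'(x) = 30*x - 35
f'(-0.2902) = 30*-0.2902 - 35 = -43.706
x_1 = -0.2902 - 0.15*-43.706 = 6.2657


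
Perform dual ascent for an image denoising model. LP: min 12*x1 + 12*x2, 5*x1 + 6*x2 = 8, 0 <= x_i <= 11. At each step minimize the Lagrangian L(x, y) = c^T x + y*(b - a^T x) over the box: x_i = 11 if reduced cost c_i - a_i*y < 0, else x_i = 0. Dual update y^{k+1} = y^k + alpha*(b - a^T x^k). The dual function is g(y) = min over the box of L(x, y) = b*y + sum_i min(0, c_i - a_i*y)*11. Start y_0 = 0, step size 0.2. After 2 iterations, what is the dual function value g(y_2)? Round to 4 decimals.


Dual ascent for LP: min 12*x1 + 12*x2, 5*x1 + 6*x2 = 8, 0 <= x_i <= 11
Step 1: y^k = 0.0, reduced costs: (12.0, 12.0)
  x^k = (0.0, 0.0), subgradient = b - a^T x = 8.0
  y^{k+1} = 0.0 + 0.2*8.0 = 1.6
Step 2: y^k = 1.6, reduced costs: (4.0, 2.4)
  x^k = (0.0, 0.0), subgradient = b - a^T x = 8.0
  y^{k+1} = 1.6 + 0.2*8.0 = 3.2
Dual objective at y_2 = 3.2: reduced costs (-4.0, -7.2), box minimizer x = (11.0, 11.0)
g(y_2) = b*y + (c1 - a1*y)*x1 + (c2 - a2*y)*x2 = 8*3.2 + (-4.0)*11.0 + (-7.2)*11.0 = 25.6 - 44.0 - 79.2 = -97.6


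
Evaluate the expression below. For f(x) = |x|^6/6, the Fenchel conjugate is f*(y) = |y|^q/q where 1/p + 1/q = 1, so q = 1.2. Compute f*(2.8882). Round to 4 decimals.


The conjugate exponent q satisfies 1/p + 1/q = 1.
p = 6, so q = 6/(6 - 1) = 1.2
|y|^q = 2.8882^1.2 = 3.5707
f*(2.8882) = 3.5707 / 1.2 = 2.9756


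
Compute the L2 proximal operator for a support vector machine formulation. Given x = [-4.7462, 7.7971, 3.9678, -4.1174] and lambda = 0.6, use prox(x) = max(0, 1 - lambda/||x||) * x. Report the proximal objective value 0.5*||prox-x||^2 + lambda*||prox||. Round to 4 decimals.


Step 1: Compute ||x||.
||x|| = 10.7711
Step 2: Compute scaling factor.
scale = max(0, 1 - 0.6/10.7711) = 0.9443
Step 3: prox(x) = [-4.4818, 7.3628, 3.7468, -3.888]
||prox(x)|| = 10.1711
Step 4: Proximal objective.
0.5*||prox-x||^2 = 0.18
lambda*||prox|| = 6.1027
Total = 6.2827


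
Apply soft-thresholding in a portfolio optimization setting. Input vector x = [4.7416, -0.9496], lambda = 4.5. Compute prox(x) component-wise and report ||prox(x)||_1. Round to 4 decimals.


Soft-thresholding with lambda = 4.5:
prox(4.7416) = sign(4.7416)*max(|4.7416| - 4.5, 0) = 0.2416
prox(-0.9496) = sign(-0.9496)*max(|-0.9496| - 4.5, 0) = 0.0
prox(x) = [0.2416, 0.0]
||prox(x)||_1 = 0.2416 + 0.0 = 0.2416


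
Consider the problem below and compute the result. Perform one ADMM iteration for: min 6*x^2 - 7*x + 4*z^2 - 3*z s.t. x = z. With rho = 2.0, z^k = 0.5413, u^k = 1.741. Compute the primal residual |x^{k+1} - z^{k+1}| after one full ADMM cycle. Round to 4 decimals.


ADMM iteration with rho = 2.0, z^k = 0.5413, u^k = 1.741
Step 1: x-update.
Minimize 6*x^2 - 7*x + (2.0/2)*(x - 0.5413 + 1.741)^2
FOC: (2*6 + 2.0)*x = 7 + 2.0*(0.5413 - 1.741)
x^{k+1} = 0.3286
Step 2: z-update.
Minimize 4*z^2 - 3*z + (2.0/2)*(0.3286 - z + 1.741)^2
FOC: (2*4 + 2.0)*z = 3 + 2.0*(0.3286 + 1.741)
z^{k+1} = 0.7139
Step 3: u-update.
u^{k+1} = 1.741 + 0.3286 - 0.7139 = 1.3557
Step 4: Primal residual = |0.3286 - 0.7139| = 0.3853


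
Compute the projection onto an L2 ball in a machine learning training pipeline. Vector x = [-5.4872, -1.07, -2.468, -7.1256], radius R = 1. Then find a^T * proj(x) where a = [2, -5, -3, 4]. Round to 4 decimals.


Step 1: Compute ||x|| (intermediates to 6 decimals).
||x|| = sqrt((-5.4872)^2 + (-1.07)^2 + (-2.468)^2 + (-7.1256)^2) = 9.387197
Step 2: Project.
Since ||x|| > R, scale = R/||x|| = 1/9.387197 = 0.106528, proj(x) = scale * x
proj(x) = [-0.58454, -0.113985, -0.262911, -0.759076]
Step 3: Dot product.
a^T * proj(x) = 2*(-0.58454) - 5*(-0.113985) - 3*(-0.262911) + 4*(-0.759076) = -2.8467


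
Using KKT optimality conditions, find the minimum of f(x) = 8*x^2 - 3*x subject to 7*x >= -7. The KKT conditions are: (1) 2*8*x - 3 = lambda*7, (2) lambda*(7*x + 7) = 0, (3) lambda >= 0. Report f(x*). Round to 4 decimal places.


Step 1: Try lambda = 0 (constraint inactive).
Stationarity: 2*8*x - 3 = 0
x* = 3/(2*8) = 0.1875
Check constraint: 7*0.1875 = 1.3125 >= -7 -- satisfied.
Step 2: Compute optimal value.
f(x*) = 8*0.1875^2 - 3*0.1875 = -0.2813


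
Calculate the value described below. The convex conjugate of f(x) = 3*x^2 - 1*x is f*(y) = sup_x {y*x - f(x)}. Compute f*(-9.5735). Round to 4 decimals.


f*(y) = sup_x {y*x - a*x^2 - b*x} = sup_x {(y-b)*x - a*x^2}
FOC: (y - b) - 2a*x = 0 => x* = (y - b)/(2a)
x* = (-9.5735 + 1)/(2*3) = -1.4289
f*(-9.5735) = (y-b)^2/(4a) = (-9.5735 + 1)^2/(4*3)
= 73.5049/12 = 6.1254


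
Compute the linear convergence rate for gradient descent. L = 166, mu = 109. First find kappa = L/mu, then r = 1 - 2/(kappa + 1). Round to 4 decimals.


Step 1: Compute the condition number.
kappa = L/mu = 166/109 = 1.5229
Step 2: Compute the convergence rate.
r = 1 - 2/(kappa + 1) = 1 - 2*mu/(L + mu) = (L - mu)/(L + mu) = 57/275 = 0.2073


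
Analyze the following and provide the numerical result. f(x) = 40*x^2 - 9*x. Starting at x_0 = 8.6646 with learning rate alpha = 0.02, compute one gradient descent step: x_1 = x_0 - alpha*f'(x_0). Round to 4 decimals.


We compute the gradient at x_0 and apply the update.
f'(x) = 80*x - 9
f'(8.6646) = 80*8.6646 - 9 = 684.168
x_1 = 8.6646 - 0.02*684.168 = -5.0188


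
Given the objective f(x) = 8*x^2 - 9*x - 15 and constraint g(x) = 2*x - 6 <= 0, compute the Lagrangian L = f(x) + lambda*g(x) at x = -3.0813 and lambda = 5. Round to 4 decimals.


Step 1: Evaluate f(x).
f(-3.0813) = 8*(-3.0813)^2 - 9*(-3.0813) - 15 = 88.687
Step 2: Evaluate g(x).
g(-3.0813) = 2*-3.0813 - 6 = -12.1626
Step 3: Compute Lagrangian.
L = 88.687 + 5*-12.1626 = 27.874


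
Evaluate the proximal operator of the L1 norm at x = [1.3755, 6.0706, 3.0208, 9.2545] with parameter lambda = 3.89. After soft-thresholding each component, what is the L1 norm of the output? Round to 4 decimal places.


Soft-thresholding with lambda = 3.89:
prox(1.3755) = sign(1.3755)*max(|1.3755| - 3.89, 0) = 0.0
prox(6.0706) = sign(6.0706)*max(|6.0706| - 3.89, 0) = 2.1806
prox(3.0208) = sign(3.0208)*max(|3.0208| - 3.89, 0) = 0.0
prox(9.2545) = sign(9.2545)*max(|9.2545| - 3.89, 0) = 5.3645
prox(x) = [0.0, 2.1806, 0.0, 5.3645]
||prox(x)||_1 = 0.0 + 2.1806 + 0.0 + 5.3645 = 7.5451


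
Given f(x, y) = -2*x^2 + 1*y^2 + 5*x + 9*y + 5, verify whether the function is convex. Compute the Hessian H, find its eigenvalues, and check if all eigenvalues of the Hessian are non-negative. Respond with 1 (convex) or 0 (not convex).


The Hessian of f(x,y) = -2*x^2 + 1*y^2 + 5*x + 9*y + 5 is:
H = [[-4, 0], [0, 2]]
Trace = -4 + 2 = -2
Determinant = -4*2 - (0)^2 = -8
Discriminant = (-2)^2 - 4*-8 = 36.0
Eigenvalues: lambda_1 = -4.0, lambda_2 = 2.0
The function is not convex.

0


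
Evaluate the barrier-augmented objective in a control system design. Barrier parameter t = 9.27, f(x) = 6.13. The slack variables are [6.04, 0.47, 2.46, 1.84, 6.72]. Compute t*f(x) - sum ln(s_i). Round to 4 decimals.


Step 1: Compute log-barrier.
ln values: [1.7984, -0.755, 0.9002, 0.6098, 1.9051]
phi = -(1.7984 - 0.755 + 0.9002 + 0.6098 + 1.9051) = -4.4584
Step 2: Compute augmented objective.
t*f(x) = 9.27*6.13 = 56.8251
Total = 56.8251 - 4.4584 = 52.3667


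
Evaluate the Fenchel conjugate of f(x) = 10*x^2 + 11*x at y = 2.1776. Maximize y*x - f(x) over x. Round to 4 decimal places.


f*(y) = sup_x {y*x - a*x^2 - b*x} = sup_x {(y-b)*x - a*x^2}
FOC: (y - b) - 2a*x = 0 => x* = (y - b)/(2a)
x* = (2.1776 - 11)/(2*10) = -0.4411
f*(2.1776) = (y-b)^2/(4a) = (2.1776 - 11)^2/(4*10)
= 77.8347/40 = 1.9459


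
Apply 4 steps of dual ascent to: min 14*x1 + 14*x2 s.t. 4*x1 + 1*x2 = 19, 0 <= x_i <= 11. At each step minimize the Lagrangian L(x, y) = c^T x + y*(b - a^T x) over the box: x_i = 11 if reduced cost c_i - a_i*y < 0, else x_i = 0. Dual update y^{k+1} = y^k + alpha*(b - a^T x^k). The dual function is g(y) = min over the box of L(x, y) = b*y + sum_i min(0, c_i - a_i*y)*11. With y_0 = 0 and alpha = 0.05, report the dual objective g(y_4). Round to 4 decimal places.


Dual ascent for LP: min 14*x1 + 14*x2, 4*x1 + 1*x2 = 19, 0 <= x_i <= 11
Step 1: y^k = 0.0, reduced costs: (14.0, 14.0)
  x^k = (0.0, 0.0), subgradient = b - a^T x = 19.0
  y^{k+1} = 0.0 + 0.05*19.0 = 0.95
Step 2: y^k = 0.95, reduced costs: (10.2, 13.05)
  x^k = (0.0, 0.0), subgradient = b - a^T x = 19.0
  y^{k+1} = 0.95 + 0.05*19.0 = 1.9
Step 3: y^k = 1.9, reduced costs: (6.4, 12.1)
  x^k = (0.0, 0.0), subgradient = b - a^T x = 19.0
  y^{k+1} = 1.9 + 0.05*19.0 = 2.85
Step 4: y^k = 2.85, reduced costs: (2.6, 11.15)
  x^k = (0.0, 0.0), subgradient = b - a^T x = 19.0
  y^{k+1} = 2.85 + 0.05*19.0 = 3.8
Dual objective at y_4 = 3.8: reduced costs (-1.2, 10.2), box minimizer x = (11.0, 0.0)
g(y_4) = b*y + (c1 - a1*y)*x1 + (c2 - a2*y)*x2 = 19*3.8 + (-1.2)*11.0 + 10.2*0.0 = 72.2 - 13.2 + 0.0 = 59.0


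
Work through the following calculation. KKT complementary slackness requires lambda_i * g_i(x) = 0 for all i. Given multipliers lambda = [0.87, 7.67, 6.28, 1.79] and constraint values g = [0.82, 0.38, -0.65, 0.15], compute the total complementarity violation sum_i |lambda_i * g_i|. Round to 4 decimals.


KKT complementary slackness check:
lambda_1 * g_1 = 0.87 * 0.82 = 0.7134
lambda_2 * g_2 = 7.67 * 0.38 = 2.9146
lambda_3 * g_3 = 6.28 * -0.65 = -4.082
lambda_4 * g_4 = 1.79 * 0.15 = 0.2685
Total violation = 0.7134 + 2.9146 + 4.082 + 0.2685 = 7.9785


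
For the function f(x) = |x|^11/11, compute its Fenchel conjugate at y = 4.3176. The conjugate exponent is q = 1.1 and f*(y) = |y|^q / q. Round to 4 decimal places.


The conjugate exponent q satisfies 1/p + 1/q = 1.
p = 11, so q = 11/(11 - 1) = 1.1
|y|^q = 4.3176^1.1 = 4.9977
f*(4.3176) = 4.9977 / 1.1 = 4.5433


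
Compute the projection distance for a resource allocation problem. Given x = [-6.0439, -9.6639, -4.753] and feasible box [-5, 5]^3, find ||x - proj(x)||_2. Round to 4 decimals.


Project each component onto [-5, 5].
clip(-6.0439) = -5.0, clip(-9.6639) = -5.0, clip(-4.753) = -4.753
Projection = [-5.0, -5.0, -4.753]
Squared diffs: [1.0897, 21.752, 0.0]
Distance = sqrt(22.8417) = 4.7793


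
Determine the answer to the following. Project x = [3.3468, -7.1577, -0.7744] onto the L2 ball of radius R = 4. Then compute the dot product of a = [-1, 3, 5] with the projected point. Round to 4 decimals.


Step 1: Compute ||x|| (intermediates to 6 decimals).
||x|| = sqrt(3.3468^2 + (-7.1577)^2 + (-0.7744)^2) = 7.93936
Step 2: Project.
Since ||x|| > R, scale = R/||x|| = 4/7.93936 = 0.503819, proj(x) = scale * x
proj(x) = [1.686181, -3.606185, -0.390157]
Step 3: Dot product.
a^T * proj(x) = -1*1.686181 + 3*(-3.606185) + 5*(-0.390157) = -14.4555


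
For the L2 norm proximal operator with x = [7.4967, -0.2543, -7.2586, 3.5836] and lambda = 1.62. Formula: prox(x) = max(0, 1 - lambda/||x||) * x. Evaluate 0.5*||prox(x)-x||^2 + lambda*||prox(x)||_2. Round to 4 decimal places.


Step 1: Compute ||x||.
||x|| = 11.0361
Step 2: Compute scaling factor.
scale = max(0, 1 - 1.62/11.0361) = 0.8532
Step 3: prox(x) = [6.3962, -0.217, -6.1931, 3.0576]
||prox(x)|| = 9.4161
Step 4: Proximal objective.
0.5*||prox-x||^2 = 1.3122
lambda*||prox|| = 15.2541
Total = 16.5662


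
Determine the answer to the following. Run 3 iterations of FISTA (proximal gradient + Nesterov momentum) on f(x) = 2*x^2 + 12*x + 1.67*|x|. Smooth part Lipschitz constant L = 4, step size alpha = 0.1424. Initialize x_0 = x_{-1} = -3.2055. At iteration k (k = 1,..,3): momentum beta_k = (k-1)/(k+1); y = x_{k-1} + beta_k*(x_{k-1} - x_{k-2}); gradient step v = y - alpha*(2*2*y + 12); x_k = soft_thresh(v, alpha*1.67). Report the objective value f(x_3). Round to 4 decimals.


FISTA on f(x) = 2*x^2 + 12*x + 1.67*|x|
L = 4, alpha = 0.1424
Iteration 1: beta = 0.0, y = -3.2055 + 0.0*(-3.2055 + 3.2055) = -3.2055
  grad(y) = -0.822, v = y - alpha*grad = -3.0884
  prox(v) = soft_thresh(-3.0884, 0.2378) = -2.8506
Iteration 2: beta = 0.3333, y = -2.8506 + 0.3333*(-2.8506 + 3.2055) = -2.7324
  grad(y) = 1.0706, v = y - alpha*grad = -2.8848
  prox(v) = soft_thresh(-2.8848, 0.2378) = -2.647
Iteration 3: beta = 0.5, y = -2.647 + 0.5*(-2.647 + 2.8506) = -2.5452
  grad(y) = 1.8193, v = y - alpha*grad = -2.8042
  prox(v) = soft_thresh(-2.8042, 0.2378) = -2.5664
f(x_3) = 2*(-2.5664)^2 + 12*(-2.5664) + 1.67*|-2.5664| = -13.3381


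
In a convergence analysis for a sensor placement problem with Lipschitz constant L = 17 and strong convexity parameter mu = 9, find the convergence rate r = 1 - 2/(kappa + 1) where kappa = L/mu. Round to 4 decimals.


Step 1: Compute the condition number.
kappa = L/mu = 17/9 = 1.8889
Step 2: Compute the convergence rate.
r = 1 - 2/(kappa + 1) = 1 - 2*mu/(L + mu) = (L - mu)/(L + mu) = 8/26 = 0.3077


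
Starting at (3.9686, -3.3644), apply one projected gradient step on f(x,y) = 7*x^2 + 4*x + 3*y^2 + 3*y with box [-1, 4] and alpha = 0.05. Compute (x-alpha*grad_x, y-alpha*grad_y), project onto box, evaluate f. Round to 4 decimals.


Step 1: Compute gradient at (3.9686, -3.3644).
grad_x = 2*7*3.9686 + 4 = 59.5604
grad_y = 2*3*-3.3644 + 3 = -17.1864
Step 2: Gradient step.
x_raw = 3.9686 - 0.05*59.5604 = 0.9906
y_raw = -3.3644 - 0.05*-17.1864 = -2.5051
Step 3: Project onto [-1, 4].
x_proj = clip(0.9906) = 0.9906
y_proj = clip(-2.5051) = -1.0
Step 4: Evaluate f.
f(0.9906, -1.0) = 10.8311


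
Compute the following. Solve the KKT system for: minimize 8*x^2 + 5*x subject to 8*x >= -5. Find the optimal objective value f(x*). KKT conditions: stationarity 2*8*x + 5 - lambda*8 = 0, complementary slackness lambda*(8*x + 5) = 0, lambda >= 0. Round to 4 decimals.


Step 1: Try lambda = 0 (constraint inactive).
Stationarity: 2*8*x + 5 = 0
x* = -5/(2*8) = -0.3125
Check constraint: 8*-0.3125 = -2.5 >= -5 -- satisfied.
Step 2: Compute optimal value.
f(x*) = 8*(-0.3125)^2 + 5*(-0.3125) = -0.7813


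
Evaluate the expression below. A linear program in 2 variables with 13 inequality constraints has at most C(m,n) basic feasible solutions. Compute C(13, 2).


Each vertex corresponds to some choice of n active constraints out of m, so the number of vertices is at most C(m, n) = m! / (n!(m-n)!).
m = 13, n = 2
Numerator: 13 * 12
Denominator: 2! = 2
C(13, 2) = 78


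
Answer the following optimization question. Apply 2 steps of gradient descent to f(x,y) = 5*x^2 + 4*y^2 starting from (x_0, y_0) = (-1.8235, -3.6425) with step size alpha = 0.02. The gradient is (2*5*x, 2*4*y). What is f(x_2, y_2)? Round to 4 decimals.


Gradient descent on f(x,y) = 5*x^2 + 4*y^2.
Starting point: (-1.8235, -3.6425), alpha = 0.02
Step 1: grad_x = 2*5*-1.8235 = -18.235, grad_y = 2*4*-3.6425 = -29.14
  x_1 = -1.8235 - 0.02*-18.235 = -1.4588
  y_1 = -3.6425 - 0.02*-29.14 = -3.0597
Step 2: grad_x = 2*5*-1.4588 = -14.588, grad_y = 2*4*-3.0597 = -24.4776
  x_2 = -1.4588 - 0.02*-14.588 = -1.167
  y_2 = -3.0597 - 0.02*-24.4776 = -2.5701
f(-1.167, -2.5701) = 5*(-1.167)^2 + 4*(-2.5701)^2 = 33.2326


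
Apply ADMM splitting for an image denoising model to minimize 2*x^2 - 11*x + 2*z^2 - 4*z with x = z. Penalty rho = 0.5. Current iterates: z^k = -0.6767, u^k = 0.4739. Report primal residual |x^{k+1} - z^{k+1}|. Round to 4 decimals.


ADMM iteration with rho = 0.5, z^k = -0.6767, u^k = 0.4739
Step 1: x-update.
Minimize 2*x^2 - 11*x + (0.5/2)*(x + 0.6767 + 0.4739)^2
FOC: (2*2 + 0.5)*x = 11 + 0.5*(-0.6767 - 0.4739)
x^{k+1} = 2.3166
Step 2: z-update.
Minimize 2*z^2 - 4*z + (0.5/2)*(2.3166 - z + 0.4739)^2
FOC: (2*2 + 0.5)*z = 4 + 0.5*(2.3166 + 0.4739)
z^{k+1} = 1.1989
Step 3: u-update.
u^{k+1} = 0.4739 + 2.3166 - 1.1989 = 1.5916
Step 4: Primal residual = |2.3166 - 1.1989| = 1.1177
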